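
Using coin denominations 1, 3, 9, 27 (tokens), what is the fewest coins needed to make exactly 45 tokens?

Use the largest denomination that fits, subtract, and repeat.
45 − 1×27→18 − 2×9→0
Total coins = 1 + 2 = 3

3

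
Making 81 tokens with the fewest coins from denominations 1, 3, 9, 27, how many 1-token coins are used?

0

81 = 3×27
Count of 1: 0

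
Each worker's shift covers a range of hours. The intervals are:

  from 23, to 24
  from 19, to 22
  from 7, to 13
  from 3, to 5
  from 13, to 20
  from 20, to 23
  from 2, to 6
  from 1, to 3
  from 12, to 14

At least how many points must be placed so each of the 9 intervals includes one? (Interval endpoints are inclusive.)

Sorted: [1,3] [3,5] [2,6] [7,13] [12,14] [13,20] [19,22] [20,23] [23,24]
{[1,3],[3,5],[2,6]} hit by 3; {[7,13],[12,14],[13,20]} hit by 13; {[19,22],[20,23]} hit by 22; {[23,24]} hit by 24.
Points: 3, 13, 22, 24 (4 total).

4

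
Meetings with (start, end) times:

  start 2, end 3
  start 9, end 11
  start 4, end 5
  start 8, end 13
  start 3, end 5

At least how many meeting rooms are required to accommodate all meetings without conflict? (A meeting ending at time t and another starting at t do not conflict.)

Count concurrent intervals with a sweep; the peak is the room count.
starts: [2, 3, 4, 8, 9]
ends:   [3, 5, 5, 11, 13]
s2→1 e3→0 s3→1 s4→2  — peak 2.

2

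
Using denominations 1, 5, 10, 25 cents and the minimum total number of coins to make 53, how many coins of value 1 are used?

Use the largest denomination that fits, subtract, and repeat.
53 = 2×25 + 3×1
Count of 1: 3

3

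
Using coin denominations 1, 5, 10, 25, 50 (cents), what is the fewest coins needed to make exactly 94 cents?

8

Greedy: take as many of the largest coin as possible, then repeat with the remainder.
94 = 1×50 + 1×25 + 1×10 + 1×5 + 4×1
Total coins = 1 + 1 + 1 + 1 + 4 = 8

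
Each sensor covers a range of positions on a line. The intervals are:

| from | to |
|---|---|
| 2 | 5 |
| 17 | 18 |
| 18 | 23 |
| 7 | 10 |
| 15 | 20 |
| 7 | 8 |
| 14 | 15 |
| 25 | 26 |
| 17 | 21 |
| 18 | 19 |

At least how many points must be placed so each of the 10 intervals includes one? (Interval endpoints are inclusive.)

5

Sorted: [2,5] [7,8] [7,10] [14,15] [17,18] [18,19] [15,20] [17,21] [18,23] [25,26]
{[2,5]} hit by 5; {[7,8],[7,10]} hit by 8; {[14,15]} hit by 15; {[17,18],[18,19],[15,20],[17,21],[18,23]} hit by 18; {[25,26]} hit by 26.
Points: 5, 8, 15, 18, 26 (5 total).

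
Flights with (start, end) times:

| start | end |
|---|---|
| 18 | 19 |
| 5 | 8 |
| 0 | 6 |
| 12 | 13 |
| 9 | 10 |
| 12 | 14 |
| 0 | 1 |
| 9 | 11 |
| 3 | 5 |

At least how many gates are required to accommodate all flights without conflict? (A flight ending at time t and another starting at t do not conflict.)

The answer is the maximum number of intervals overlapping at any instant.
Events (time:±→running): 0:+→1 0:+→2 … peak 2.

2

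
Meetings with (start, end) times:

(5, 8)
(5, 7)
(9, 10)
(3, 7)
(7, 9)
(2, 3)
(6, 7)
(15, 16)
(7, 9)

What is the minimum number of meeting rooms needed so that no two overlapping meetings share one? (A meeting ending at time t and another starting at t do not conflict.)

4

Count concurrent intervals with a sweep; the peak is the room count.
Events (time:±→running): 2:+→1 3:-→0 3:+→1 5:+→2 5:+→3 6:+→4 … peak 4.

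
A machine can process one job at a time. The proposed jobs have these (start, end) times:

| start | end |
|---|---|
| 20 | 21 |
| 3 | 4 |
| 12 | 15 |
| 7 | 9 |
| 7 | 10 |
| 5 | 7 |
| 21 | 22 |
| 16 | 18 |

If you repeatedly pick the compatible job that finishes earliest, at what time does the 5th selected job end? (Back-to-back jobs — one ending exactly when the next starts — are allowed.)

18

Order by finish time; keep every interval that doesn't clash with the previous kept one.
By end time: (3,4), (5,7), (7,9), (7,10), (12,15), (16,18), (20,21), (21,22).
Pick (3,4); next start ≥ 4 → (5,7); next start ≥ 7 → (7,9); next start ≥ 9 → (12,15); next start ≥ 15 → (16,18); next start ≥ 18 → (20,21); next start ≥ 21 → (21,22).
Selected: (3,4) (5,7) (7,9) (12,15) (16,18) (20,21) (21,22)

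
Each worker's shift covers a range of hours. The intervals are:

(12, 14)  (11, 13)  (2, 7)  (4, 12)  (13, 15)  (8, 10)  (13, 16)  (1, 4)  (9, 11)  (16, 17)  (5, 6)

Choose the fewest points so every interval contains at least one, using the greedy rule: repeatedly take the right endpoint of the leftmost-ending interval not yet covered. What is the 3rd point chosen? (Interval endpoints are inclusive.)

By right end: [1,4]  [5,6]  [2,7]  [8,10]  [9,11]  [4,12]  [11,13]  [12,14]  [13,15]  [13,16]  [16,17]
[1,4] uncovered → point at 4; [5,6] uncovered → point at 6; [8,10] uncovered → point at 10; [11,13] uncovered → point at 13; [16,17] uncovered → point at 17.
Points: 4, 6, 10, 13, 17 (5 total).

10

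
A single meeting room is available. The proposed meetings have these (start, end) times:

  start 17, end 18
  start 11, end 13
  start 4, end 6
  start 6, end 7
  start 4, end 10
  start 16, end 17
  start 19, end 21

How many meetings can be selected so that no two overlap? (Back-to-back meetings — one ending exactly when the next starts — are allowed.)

Sorted by end: (4,6)  (6,7)  (4,10)  (11,13)  (16,17)  (17,18)  (19,21)
take (4,6); take (6,7); take (11,13); take (16,17); take (17,18); take (19,21).
Selected 6 meetings.

6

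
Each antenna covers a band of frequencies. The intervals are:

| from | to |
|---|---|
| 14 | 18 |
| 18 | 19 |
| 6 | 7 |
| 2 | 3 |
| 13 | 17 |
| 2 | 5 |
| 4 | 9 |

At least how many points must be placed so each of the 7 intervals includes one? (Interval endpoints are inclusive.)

4

Process intervals by earliest right end; each time one isn't hit yet, stab at its right endpoint.
By right end: [2,3]  [2,5]  [6,7]  [4,9]  [13,17]  [14,18]  [18,19]
[2,3] uncovered → point at 3; [6,7] uncovered → point at 7; [13,17] uncovered → point at 17; [18,19] uncovered → point at 19.
Points: 3, 7, 17, 19 (4 total).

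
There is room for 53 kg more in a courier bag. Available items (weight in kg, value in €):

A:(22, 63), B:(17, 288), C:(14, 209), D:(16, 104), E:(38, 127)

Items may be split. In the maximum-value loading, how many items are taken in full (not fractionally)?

Order: B (288/17=16.94) > C (209/14=14.93) > D (104/16=6.50) > E (127/38=3.34) > A (63/22=2.86)
Fill: take B (17 @ 288) → take C (14 @ 209) → take D (16 @ 104) → take 6/38 of E → 20.05; 53/53 used.
3 item(s) taken whole; one partial (take 6/38 of E).

3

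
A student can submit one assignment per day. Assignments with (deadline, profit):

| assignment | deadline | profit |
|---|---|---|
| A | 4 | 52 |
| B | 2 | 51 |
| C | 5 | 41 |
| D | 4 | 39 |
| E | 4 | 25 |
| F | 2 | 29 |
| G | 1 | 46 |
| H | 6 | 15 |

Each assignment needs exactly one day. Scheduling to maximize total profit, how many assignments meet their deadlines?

Sort by profit descending; place each in the latest free slot ≤ its deadline.
Profit order: A=52 B=51 G=46 C=41 D=39 F=29 E=25 H=15
Assign: A→slot 4, B→slot 2, G→slot 1, C→slot 5, D→slot 3, F skipped, E skipped, H→slot 6.
Slots: [1:G] [2:B] [3:D] [4:A] [5:C] [6:H]
6 of 8 scheduled.

6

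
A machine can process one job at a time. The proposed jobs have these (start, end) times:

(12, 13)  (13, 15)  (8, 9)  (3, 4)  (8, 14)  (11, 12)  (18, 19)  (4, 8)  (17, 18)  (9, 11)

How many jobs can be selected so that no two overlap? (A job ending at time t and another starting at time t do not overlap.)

Sort by end time and greedily take each interval whose start is ≥ the last chosen end.
By end time: (3,4), (4,8), (8,9), (9,11), (11,12), (12,13), (8,14), (13,15), (17,18), (18,19).
Pick (3,4); next start ≥ 4 → (4,8); next start ≥ 8 → (8,9); next start ≥ 9 → (9,11); next start ≥ 11 → (11,12); next start ≥ 12 → (12,13); next start ≥ 13 → (13,15); next start ≥ 15 → (17,18); next start ≥ 18 → (18,19).
Selected 9 jobs.

9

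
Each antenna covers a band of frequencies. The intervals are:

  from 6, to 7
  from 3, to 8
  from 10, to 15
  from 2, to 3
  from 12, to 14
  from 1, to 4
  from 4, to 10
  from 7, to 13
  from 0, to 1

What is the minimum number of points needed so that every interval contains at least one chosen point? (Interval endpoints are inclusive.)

Sorted: [0,1] [2,3] [1,4] [6,7] [3,8] [4,10] [7,13] [12,14] [10,15]
{[0,1]} hit by 1; {[2,3],[1,4]} hit by 3; {[6,7],[3,8],[4,10],[7,13]} hit by 7; {[12,14],[10,15]} hit by 14.
Points: 1, 3, 7, 14 (4 total).

4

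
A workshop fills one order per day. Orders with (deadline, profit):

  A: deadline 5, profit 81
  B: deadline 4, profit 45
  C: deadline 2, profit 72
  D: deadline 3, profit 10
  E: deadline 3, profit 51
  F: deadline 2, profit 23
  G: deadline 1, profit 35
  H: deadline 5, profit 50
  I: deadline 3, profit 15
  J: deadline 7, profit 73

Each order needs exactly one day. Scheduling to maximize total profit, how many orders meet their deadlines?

6

Take jobs in profit order; each goes to the latest open slot no later than its deadline.
By profit: A(d5,81), J(d7,73), C(d2,72), E(d3,51), H(d5,50), B(d4,45), G(d1,35), F(d2,23), I(d3,15), D(d3,10)
A→slot 5; J→slot 7; C→slot 2; E→slot 3; H→slot 4; B→slot 1; G skipped; F skipped; I skipped; D skipped.
6 of 10 scheduled.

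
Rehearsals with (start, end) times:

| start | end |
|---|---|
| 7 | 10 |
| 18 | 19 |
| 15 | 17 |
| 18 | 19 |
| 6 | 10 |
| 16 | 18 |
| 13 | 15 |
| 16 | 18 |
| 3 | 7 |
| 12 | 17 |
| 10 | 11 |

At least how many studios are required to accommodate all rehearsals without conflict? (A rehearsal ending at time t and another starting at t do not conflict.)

4

The answer is the maximum number of intervals overlapping at any instant.
Events (time:±→running): 3:+→1 6:+→2 7:-→1 7:+→2 10:-→1 10:-→0 10:+→1 11:-→0 12:+→1 13:+→2 15:-→1 15:+→2 16:+→3 16:+→4 … peak 4.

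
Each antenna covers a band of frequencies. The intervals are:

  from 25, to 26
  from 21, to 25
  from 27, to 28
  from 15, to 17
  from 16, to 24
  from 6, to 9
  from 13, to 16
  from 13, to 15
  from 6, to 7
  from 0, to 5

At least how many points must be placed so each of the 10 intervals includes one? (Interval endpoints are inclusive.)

6

Process intervals by earliest right end; each time one isn't hit yet, stab at its right endpoint.
Sorted: [0,5] [6,7] [6,9] [13,15] [13,16] [15,17] [16,24] [21,25] [25,26] [27,28]
{[0,5]} hit by 5; {[6,7],[6,9]} hit by 7; {[13,15],[13,16],[15,17]} hit by 15; {[16,24],[21,25]} hit by 24; {[25,26]} hit by 26; {[27,28]} hit by 28.
Points: 5, 7, 15, 24, 26, 28 (6 total).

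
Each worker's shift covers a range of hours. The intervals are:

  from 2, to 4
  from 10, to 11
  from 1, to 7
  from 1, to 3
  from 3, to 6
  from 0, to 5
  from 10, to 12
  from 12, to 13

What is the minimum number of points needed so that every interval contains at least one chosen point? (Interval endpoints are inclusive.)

Sort by right endpoint; whenever an interval is uncovered, place a point at its right end.
Sorted: [1,3] [2,4] [0,5] [3,6] [1,7] [10,11] [10,12] [12,13]
{[1,3],[2,4],[0,5],[3,6],[1,7]} hit by 3; {[10,11],[10,12]} hit by 11; {[12,13]} hit by 13.
Points: 3, 11, 13 (3 total).

3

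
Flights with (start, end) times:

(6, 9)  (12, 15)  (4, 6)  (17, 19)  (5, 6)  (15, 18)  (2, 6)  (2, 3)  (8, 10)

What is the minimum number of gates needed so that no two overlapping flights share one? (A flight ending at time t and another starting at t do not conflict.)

3

Events (time:±→running): 2:+→1 2:+→2 3:-→1 4:+→2 5:+→3 … peak 3.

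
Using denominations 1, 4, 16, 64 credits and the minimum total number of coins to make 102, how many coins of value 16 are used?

Use the largest denomination that fits, subtract, and repeat.
102 = 1×64 + 2×16 + 1×4 + 2×1
Count of 16: 2

2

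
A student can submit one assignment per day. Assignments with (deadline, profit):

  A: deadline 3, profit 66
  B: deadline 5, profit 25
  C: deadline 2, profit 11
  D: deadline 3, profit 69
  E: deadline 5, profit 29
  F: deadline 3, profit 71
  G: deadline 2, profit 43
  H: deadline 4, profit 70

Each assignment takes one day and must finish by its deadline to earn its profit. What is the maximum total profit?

Take jobs in profit order; each goes to the latest open slot no later than its deadline.
Profit order: F=71 H=70 D=69 A=66 G=43 E=29 B=25 C=11
Assign: F→slot 3, H→slot 4, D→slot 2, A→slot 1, G skipped, E→slot 5, B skipped, C skipped.
Slots: [1:A] [2:D] [3:F] [4:H] [5:E]
Profit = 66 + 69 + 71 + 70 + 29 = 305

305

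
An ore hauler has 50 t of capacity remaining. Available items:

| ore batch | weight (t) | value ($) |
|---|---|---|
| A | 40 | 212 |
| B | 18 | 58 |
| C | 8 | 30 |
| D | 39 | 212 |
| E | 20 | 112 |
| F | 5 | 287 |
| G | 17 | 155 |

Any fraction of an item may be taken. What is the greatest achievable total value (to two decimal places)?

597.49

Sort by value per unit weight and fill in that order.
Order: F (287/5=57.40) > G (155/17=9.12) > E (112/20=5.60) > D (212/39=5.44) > A (212/40=5.30) > C (30/8=3.75) > B (58/18=3.22)
Fill: take F (5 @ 287) → take G (17 @ 155) → take E (20 @ 112) → take 8/39 of D → 43.49; 50/50 used.
Total value = 597.49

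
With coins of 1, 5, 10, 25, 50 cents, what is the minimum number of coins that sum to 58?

58 = 1×50 + 1×5 + 3×1
Total coins = 1 + 1 + 3 = 5

5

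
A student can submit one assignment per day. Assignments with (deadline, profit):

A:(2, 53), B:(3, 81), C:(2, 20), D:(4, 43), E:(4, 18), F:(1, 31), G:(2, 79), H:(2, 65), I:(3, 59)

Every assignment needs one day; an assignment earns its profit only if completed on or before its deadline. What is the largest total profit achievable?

By profit: B(d3,81), G(d2,79), H(d2,65), I(d3,59), A(d2,53), D(d4,43), F(d1,31), C(d2,20), E(d4,18)
B→slot 3; G→slot 2; H→slot 1; I skipped; A skipped; D→slot 4; F skipped; C skipped; E skipped.
Profit = 65 + 79 + 81 + 43 = 268

268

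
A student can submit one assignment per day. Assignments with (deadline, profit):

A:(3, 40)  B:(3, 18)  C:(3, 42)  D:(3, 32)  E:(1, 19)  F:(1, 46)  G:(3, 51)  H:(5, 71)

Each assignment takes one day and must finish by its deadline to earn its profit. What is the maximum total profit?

210

By profit: H(d5,71), G(d3,51), F(d1,46), C(d3,42), A(d3,40), D(d3,32), E(d1,19), B(d3,18)
H→slot 5; G→slot 3; F→slot 1; C→slot 2; A skipped; D skipped; E skipped; B skipped.
Profit = 46 + 42 + 51 + 71 = 210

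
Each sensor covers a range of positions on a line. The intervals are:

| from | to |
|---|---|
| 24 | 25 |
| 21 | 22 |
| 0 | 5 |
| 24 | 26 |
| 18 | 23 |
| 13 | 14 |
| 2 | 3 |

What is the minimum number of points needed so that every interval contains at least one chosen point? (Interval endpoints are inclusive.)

4

Sorted: [2,3] [0,5] [13,14] [21,22] [18,23] [24,25] [24,26]
{[2,3],[0,5]} hit by 3; {[13,14]} hit by 14; {[21,22],[18,23]} hit by 22; {[24,25],[24,26]} hit by 25.
Points: 3, 14, 22, 25 (4 total).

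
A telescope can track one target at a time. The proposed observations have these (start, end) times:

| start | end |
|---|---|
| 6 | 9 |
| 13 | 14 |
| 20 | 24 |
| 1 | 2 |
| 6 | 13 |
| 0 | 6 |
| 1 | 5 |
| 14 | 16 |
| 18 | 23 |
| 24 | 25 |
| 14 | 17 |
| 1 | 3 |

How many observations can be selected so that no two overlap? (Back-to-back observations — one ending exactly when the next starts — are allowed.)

6

Sort by end time and greedily take each interval whose start is ≥ the last chosen end.
By end time: (1,2), (1,3), (1,5), (0,6), (6,9), (6,13), (13,14), (14,16), (14,17), (18,23), (20,24), (24,25).
Pick (1,2); next start ≥ 2 → (6,9); next start ≥ 9 → (13,14); next start ≥ 14 → (14,16); next start ≥ 16 → (18,23); next start ≥ 23 → (24,25).
Selected 6 observations.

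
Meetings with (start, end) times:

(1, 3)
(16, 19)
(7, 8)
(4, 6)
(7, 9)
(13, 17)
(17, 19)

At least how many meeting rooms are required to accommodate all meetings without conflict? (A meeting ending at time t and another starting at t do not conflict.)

2

Events (time:±→running): 1:+→1 3:-→0 4:+→1 6:-→0 7:+→1 7:+→2 … peak 2.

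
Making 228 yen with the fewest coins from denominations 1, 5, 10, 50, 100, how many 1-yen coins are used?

3

Use the largest denomination that fits, subtract, and repeat.
228 = 2×100 + 2×10 + 1×5 + 3×1
Count of 1: 3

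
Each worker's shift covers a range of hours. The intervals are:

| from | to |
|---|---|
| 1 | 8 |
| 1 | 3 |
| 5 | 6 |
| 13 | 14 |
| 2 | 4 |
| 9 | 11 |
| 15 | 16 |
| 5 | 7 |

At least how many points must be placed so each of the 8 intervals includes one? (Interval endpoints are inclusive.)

5

Sorted: [1,3] [2,4] [5,6] [5,7] [1,8] [9,11] [13,14] [15,16]
{[1,3],[2,4]} hit by 3; {[5,6],[5,7],[1,8]} hit by 6; {[9,11]} hit by 11; {[13,14]} hit by 14; {[15,16]} hit by 16.
Points: 3, 6, 11, 14, 16 (5 total).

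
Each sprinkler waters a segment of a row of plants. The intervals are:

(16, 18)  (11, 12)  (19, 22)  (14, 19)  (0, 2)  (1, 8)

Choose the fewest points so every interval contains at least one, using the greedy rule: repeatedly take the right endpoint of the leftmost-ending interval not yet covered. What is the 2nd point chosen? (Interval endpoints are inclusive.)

12

Process intervals by earliest right end; each time one isn't hit yet, stab at its right endpoint.
By right end: [0,2]  [1,8]  [11,12]  [16,18]  [14,19]  [19,22]
[0,2] uncovered → point at 2; [11,12] uncovered → point at 12; [16,18] uncovered → point at 18; [19,22] uncovered → point at 22.
Points: 2, 12, 18, 22 (4 total).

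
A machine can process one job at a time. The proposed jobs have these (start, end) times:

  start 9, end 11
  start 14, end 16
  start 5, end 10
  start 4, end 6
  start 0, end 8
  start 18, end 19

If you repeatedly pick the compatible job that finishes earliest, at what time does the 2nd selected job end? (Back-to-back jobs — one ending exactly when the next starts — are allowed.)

Sorted by end: (4,6)  (0,8)  (5,10)  (9,11)  (14,16)  (18,19)
take (4,6); skip (5,10); take (9,11); take (14,16); take (18,19).
Selected: (4,6) (9,11) (14,16) (18,19)

11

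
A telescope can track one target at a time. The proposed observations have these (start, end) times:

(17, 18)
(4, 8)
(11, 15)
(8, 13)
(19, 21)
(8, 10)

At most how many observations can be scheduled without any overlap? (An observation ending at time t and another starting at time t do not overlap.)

By end time: (4,8), (8,10), (8,13), (11,15), (17,18), (19,21).
Pick (4,8); next start ≥ 8 → (8,10); next start ≥ 10 → (11,15); next start ≥ 15 → (17,18); next start ≥ 18 → (19,21).
Selected 5 observations.

5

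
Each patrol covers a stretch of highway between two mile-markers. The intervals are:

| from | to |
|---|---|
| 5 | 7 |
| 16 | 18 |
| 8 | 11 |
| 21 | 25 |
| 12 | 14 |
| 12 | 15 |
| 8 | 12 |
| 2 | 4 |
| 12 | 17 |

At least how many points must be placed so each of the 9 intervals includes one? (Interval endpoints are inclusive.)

6

Sorted: [2,4] [5,7] [8,11] [8,12] [12,14] [12,15] [12,17] [16,18] [21,25]
{[2,4]} hit by 4; {[5,7]} hit by 7; {[8,11],[8,12]} hit by 11; {[12,14],[12,15],[12,17]} hit by 14; {[16,18]} hit by 18; {[21,25]} hit by 25.
Points: 4, 7, 11, 14, 18, 25 (6 total).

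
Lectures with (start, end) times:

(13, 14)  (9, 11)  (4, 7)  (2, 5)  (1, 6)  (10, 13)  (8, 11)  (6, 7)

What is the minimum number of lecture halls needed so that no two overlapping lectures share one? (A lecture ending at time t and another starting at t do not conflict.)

3

The answer is the maximum number of intervals overlapping at any instant.
Events (time:±→running): 1:+→1 2:+→2 4:+→3 … peak 3.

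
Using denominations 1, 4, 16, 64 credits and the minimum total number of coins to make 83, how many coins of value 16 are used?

83 − 1×64→19 − 1×16→3 − 3×1→0
Count of 16: 1

1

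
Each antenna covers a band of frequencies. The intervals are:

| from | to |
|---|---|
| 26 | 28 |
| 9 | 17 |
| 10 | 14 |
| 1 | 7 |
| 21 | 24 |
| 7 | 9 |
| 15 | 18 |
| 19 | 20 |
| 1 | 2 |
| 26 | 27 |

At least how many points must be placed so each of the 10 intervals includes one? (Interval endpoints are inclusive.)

7

Process intervals by earliest right end; each time one isn't hit yet, stab at its right endpoint.
Sorted: [1,2] [1,7] [7,9] [10,14] [9,17] [15,18] [19,20] [21,24] [26,27] [26,28]
{[1,2],[1,7]} hit by 2; {[7,9]} hit by 9; {[10,14],[9,17]} hit by 14; {[15,18]} hit by 18; {[19,20]} hit by 20; {[21,24]} hit by 24; {[26,27],[26,28]} hit by 27.
Points: 2, 9, 14, 18, 20, 24, 27 (7 total).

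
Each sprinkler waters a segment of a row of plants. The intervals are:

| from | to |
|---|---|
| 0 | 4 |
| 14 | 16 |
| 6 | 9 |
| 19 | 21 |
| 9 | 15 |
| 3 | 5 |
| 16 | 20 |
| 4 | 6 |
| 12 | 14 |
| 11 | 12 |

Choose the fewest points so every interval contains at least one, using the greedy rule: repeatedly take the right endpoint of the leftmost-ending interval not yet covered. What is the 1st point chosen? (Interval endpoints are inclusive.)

Sort by right endpoint; whenever an interval is uncovered, place a point at its right end.
By right end: [0,4]  [3,5]  [4,6]  [6,9]  [11,12]  [12,14]  [9,15]  [14,16]  [16,20]  [19,21]
[0,4] uncovered → point at 4; [6,9] uncovered → point at 9; [11,12] uncovered → point at 12; [14,16] uncovered → point at 16; [19,21] uncovered → point at 21.
Points: 4, 9, 12, 16, 21 (5 total).

4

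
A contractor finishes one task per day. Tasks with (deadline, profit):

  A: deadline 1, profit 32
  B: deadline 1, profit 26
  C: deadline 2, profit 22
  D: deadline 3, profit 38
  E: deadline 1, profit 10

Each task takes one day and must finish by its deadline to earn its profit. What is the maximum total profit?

Take jobs in profit order; each goes to the latest open slot no later than its deadline.
Profit order: D=38 A=32 B=26 C=22 E=10
Assign: D→slot 3, A→slot 1, B skipped, C→slot 2, E skipped.
Slots: [1:A] [2:C] [3:D]
Profit = 32 + 22 + 38 = 92

92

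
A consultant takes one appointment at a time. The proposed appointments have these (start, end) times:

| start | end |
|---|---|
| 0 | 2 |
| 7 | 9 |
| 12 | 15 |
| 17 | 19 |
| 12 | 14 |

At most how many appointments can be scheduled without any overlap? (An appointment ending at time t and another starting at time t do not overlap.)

4

Order by finish time; keep every interval that doesn't clash with the previous kept one.
Sorted by end: (0,2)  (7,9)  (12,14)  (12,15)  (17,19)
take (0,2); take (7,9); take (12,14); take (17,19).
Selected 4 appointments.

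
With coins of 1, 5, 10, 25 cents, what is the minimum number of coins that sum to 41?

4

Greedy: take as many of the largest coin as possible, then repeat with the remainder.
41 − 1×25→16 − 1×10→6 − 1×5→1 − 1×1→0
Total coins = 1 + 1 + 1 + 1 = 4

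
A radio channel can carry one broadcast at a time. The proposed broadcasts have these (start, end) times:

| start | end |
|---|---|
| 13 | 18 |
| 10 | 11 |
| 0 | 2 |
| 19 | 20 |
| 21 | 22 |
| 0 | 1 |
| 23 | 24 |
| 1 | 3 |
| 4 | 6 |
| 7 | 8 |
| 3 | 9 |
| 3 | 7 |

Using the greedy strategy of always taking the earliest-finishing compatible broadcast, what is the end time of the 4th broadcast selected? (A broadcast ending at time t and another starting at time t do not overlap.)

By end time: (0,1), (0,2), (1,3), (4,6), (3,7), (7,8), (3,9), (10,11), (13,18), (19,20), (21,22), (23,24).
Pick (0,1); next start ≥ 1 → (1,3); next start ≥ 3 → (4,6); next start ≥ 6 → (7,8); next start ≥ 8 → (10,11); next start ≥ 11 → (13,18); next start ≥ 18 → (19,20); next start ≥ 20 → (21,22); next start ≥ 22 → (23,24).
Selected: (0,1) (1,3) (4,6) (7,8) (10,11) (13,18) (19,20) (21,22) (23,24)

8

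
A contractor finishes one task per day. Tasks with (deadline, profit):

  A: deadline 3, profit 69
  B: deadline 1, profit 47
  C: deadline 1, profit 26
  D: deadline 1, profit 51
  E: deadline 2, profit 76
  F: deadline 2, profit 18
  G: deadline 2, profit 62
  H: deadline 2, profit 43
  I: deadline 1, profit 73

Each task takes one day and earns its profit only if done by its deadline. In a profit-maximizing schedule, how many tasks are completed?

By profit: E(d2,76), I(d1,73), A(d3,69), G(d2,62), D(d1,51), B(d1,47), H(d2,43), C(d1,26), F(d2,18)
E→slot 2; I→slot 1; A→slot 3; G skipped; D skipped; B skipped; H skipped; C skipped; F skipped.
3 of 9 scheduled.

3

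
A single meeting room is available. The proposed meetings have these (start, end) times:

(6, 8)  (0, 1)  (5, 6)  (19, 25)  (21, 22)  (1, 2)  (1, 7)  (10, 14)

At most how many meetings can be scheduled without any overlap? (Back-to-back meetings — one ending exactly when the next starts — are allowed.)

Sorted by end: (0,1)  (1,2)  (5,6)  (1,7)  (6,8)  (10,14)  (21,22)  (19,25)
take (0,1); take (1,2); take (5,6); take (6,8); take (10,14); take (21,22).
Selected 6 meetings.

6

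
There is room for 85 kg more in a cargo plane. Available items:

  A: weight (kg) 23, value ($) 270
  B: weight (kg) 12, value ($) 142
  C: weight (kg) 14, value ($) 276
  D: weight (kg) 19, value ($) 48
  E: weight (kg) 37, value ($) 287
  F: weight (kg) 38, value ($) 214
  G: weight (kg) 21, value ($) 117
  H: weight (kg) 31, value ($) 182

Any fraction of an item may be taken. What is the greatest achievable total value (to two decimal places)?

967.24

Ratios (sorted): C 19.71, B 11.83, A 11.74, E 7.76, H 5.87, F 5.63, G 5.57, D 2.53
take C (14 @ 276); take B (12 @ 142); take A (23 @ 270); take 36/37 of E → 279.24. Capacity used 85/85.
Total value = 967.24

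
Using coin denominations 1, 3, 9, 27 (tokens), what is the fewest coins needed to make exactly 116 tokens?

8

Greedy: take as many of the largest coin as possible, then repeat with the remainder.
116 − 4×27→8 − 2×3→2 − 2×1→0
Total coins = 4 + 2 + 2 = 8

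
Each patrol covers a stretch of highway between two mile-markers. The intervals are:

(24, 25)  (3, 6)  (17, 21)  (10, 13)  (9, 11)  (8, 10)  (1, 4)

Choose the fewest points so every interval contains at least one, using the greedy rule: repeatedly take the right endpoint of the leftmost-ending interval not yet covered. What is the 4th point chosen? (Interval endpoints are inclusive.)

By right end: [1,4]  [3,6]  [8,10]  [9,11]  [10,13]  [17,21]  [24,25]
[1,4] uncovered → point at 4; [8,10] uncovered → point at 10; [17,21] uncovered → point at 21; [24,25] uncovered → point at 25.
Points: 4, 10, 21, 25 (4 total).

25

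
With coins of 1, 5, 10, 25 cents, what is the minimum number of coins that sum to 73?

73 − 2×25→23 − 2×10→3 − 3×1→0
Total coins = 2 + 2 + 3 = 7

7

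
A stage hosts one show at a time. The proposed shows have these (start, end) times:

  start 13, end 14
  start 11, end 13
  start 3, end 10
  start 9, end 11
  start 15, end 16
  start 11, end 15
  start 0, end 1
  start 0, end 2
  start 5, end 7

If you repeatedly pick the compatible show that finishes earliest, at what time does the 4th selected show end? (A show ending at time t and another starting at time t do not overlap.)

By end time: (0,1), (0,2), (5,7), (3,10), (9,11), (11,13), (13,14), (11,15), (15,16).
Pick (0,1); next start ≥ 1 → (5,7); next start ≥ 7 → (9,11); next start ≥ 11 → (11,13); next start ≥ 13 → (13,14); next start ≥ 14 → (15,16).
Selected: (0,1) (5,7) (9,11) (11,13) (13,14) (15,16)

13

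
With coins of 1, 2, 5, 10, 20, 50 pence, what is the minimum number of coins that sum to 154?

5

Use the largest denomination that fits, subtract, and repeat.
154 = 3×50 + 2×2
Total coins = 3 + 2 = 5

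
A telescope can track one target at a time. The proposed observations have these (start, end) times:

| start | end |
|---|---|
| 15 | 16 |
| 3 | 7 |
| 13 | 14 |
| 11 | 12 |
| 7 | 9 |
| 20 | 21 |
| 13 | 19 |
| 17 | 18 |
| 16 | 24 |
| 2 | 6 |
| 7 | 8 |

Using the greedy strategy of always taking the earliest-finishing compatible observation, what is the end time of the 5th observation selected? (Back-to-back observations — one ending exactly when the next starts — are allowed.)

Order by finish time; keep every interval that doesn't clash with the previous kept one.
By end time: (2,6), (3,7), (7,8), (7,9), (11,12), (13,14), (15,16), (17,18), (13,19), (20,21), (16,24).
Pick (2,6); next start ≥ 6 → (7,8); next start ≥ 8 → (11,12); next start ≥ 12 → (13,14); next start ≥ 14 → (15,16); next start ≥ 16 → (17,18); next start ≥ 18 → (20,21).
Selected: (2,6) (7,8) (11,12) (13,14) (15,16) (17,18) (20,21)

16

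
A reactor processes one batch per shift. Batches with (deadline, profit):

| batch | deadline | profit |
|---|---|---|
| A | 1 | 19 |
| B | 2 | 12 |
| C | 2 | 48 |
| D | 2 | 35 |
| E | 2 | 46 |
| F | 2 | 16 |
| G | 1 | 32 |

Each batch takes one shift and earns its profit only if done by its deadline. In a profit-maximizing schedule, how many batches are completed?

2

Take jobs in profit order; each goes to the latest open slot no later than its deadline.
By profit: C(d2,48), E(d2,46), D(d2,35), G(d1,32), A(d1,19), F(d2,16), B(d2,12)
C→slot 2; E→slot 1; D skipped; G skipped; A skipped; F skipped; B skipped.
2 of 7 scheduled.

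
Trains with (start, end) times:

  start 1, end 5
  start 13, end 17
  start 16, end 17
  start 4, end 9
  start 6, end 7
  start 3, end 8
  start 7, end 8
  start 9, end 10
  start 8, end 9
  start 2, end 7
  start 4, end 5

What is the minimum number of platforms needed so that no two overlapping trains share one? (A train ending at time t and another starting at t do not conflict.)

starts: [1, 2, 3, 4, 4, 6, 7, 8, 9, 13, 16]
ends:   [5, 5, 7, 7, 8, 8, 9, 9, 10, 17, 17]
s1→1 s2→2 s3→3 s4→4 s4→5  — peak 5.

5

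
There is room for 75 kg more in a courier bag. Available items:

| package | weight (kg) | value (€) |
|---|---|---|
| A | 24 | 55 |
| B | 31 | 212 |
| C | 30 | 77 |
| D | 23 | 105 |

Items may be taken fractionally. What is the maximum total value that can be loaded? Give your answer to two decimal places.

Order: B (212/31=6.84) > D (105/23=4.57) > C (77/30=2.57) > A (55/24=2.29)
Fill: take B (31 @ 212) → take D (23 @ 105) → take 21/30 of C → 53.90; 75/75 used.
Total value = 370.90

370.90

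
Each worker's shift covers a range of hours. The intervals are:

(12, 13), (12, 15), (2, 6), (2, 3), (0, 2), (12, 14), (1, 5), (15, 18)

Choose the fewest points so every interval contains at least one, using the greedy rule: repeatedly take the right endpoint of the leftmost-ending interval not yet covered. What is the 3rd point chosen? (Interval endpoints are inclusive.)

Process intervals by earliest right end; each time one isn't hit yet, stab at its right endpoint.
Sorted: [0,2] [2,3] [1,5] [2,6] [12,13] [12,14] [12,15] [15,18]
{[0,2],[2,3],[1,5],[2,6]} hit by 2; {[12,13],[12,14],[12,15]} hit by 13; {[15,18]} hit by 18.
Points: 2, 13, 18 (3 total).

18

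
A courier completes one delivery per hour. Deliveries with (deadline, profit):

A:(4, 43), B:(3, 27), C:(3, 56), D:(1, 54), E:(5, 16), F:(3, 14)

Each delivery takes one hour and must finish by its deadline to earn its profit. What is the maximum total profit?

By profit: C(d3,56), D(d1,54), A(d4,43), B(d3,27), E(d5,16), F(d3,14)
C→slot 3; D→slot 1; A→slot 4; B→slot 2; E→slot 5; F skipped.
Profit = 54 + 27 + 56 + 43 + 16 = 196

196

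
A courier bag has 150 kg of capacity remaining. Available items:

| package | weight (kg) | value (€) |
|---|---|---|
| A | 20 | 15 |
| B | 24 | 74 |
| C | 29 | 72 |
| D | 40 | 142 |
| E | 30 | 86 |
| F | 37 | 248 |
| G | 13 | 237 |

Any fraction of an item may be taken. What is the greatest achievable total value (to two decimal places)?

Order: G (237/13=18.23) > F (248/37=6.70) > D (142/40=3.55) > B (74/24=3.08) > E (86/30=2.87) > C (72/29=2.48) > A (15/20=0.75)
Fill: take G (13 @ 237) → take F (37 @ 248) → take D (40 @ 142) → take B (24 @ 74) → take E (30 @ 86) → take 6/29 of C → 14.90; 150/150 used.
Total value = 801.90

801.90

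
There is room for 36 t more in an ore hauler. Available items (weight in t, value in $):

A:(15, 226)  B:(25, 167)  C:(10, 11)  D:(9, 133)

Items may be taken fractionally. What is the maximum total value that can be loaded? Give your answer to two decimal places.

Sort by value per unit weight and fill in that order.
Order: A (226/15=15.07) > D (133/9=14.78) > B (167/25=6.68) > C (11/10=1.10)
Fill: take A (15 @ 226) → take D (9 @ 133) → take 12/25 of B → 80.16; 36/36 used.
Total value = 439.16

439.16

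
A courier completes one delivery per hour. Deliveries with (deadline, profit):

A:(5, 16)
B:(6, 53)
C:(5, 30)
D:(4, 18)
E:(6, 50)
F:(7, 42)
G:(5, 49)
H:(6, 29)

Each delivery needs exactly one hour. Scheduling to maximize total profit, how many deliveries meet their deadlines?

Take jobs in profit order; each goes to the latest open slot no later than its deadline.
Profit order: B=53 E=50 G=49 F=42 C=30 H=29 D=18 A=16
Assign: B→slot 6, E→slot 5, G→slot 4, F→slot 7, C→slot 3, H→slot 2, D→slot 1, A skipped.
Slots: [1:D] [2:H] [3:C] [4:G] [5:E] [6:B] [7:F]
7 of 8 scheduled.

7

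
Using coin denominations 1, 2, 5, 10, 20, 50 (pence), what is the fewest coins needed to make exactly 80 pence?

3

80 − 1×50→30 − 1×20→10 − 1×10→0
Total coins = 1 + 1 + 1 = 3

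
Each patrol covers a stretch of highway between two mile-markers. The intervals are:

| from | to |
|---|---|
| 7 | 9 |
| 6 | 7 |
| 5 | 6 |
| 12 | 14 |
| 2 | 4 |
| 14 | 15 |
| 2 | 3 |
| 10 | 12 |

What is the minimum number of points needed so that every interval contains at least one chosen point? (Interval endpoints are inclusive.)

5

Sort by right endpoint; whenever an interval is uncovered, place a point at its right end.
By right end: [2,3]  [2,4]  [5,6]  [6,7]  [7,9]  [10,12]  [12,14]  [14,15]
[2,3] uncovered → point at 3; [5,6] uncovered → point at 6; [7,9] uncovered → point at 9; [10,12] uncovered → point at 12; [14,15] uncovered → point at 15.
Points: 3, 6, 9, 12, 15 (5 total).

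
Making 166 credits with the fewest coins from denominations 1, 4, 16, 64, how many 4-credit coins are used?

Greedy: take as many of the largest coin as possible, then repeat with the remainder.
166 − 2×64→38 − 2×16→6 − 1×4→2 − 2×1→0
Count of 4: 1

1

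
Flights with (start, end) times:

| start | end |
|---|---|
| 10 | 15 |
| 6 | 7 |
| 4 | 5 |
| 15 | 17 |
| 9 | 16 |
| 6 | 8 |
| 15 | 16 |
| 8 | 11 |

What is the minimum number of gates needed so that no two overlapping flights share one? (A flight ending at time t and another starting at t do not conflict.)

Count concurrent intervals with a sweep; the peak is the room count.
starts: [4, 6, 6, 8, 9, 10, 15, 15]
ends:   [5, 7, 8, 11, 15, 16, 16, 17]
s4→1 e5→0 s6→1 s6→2 e7→1 e8→0 s8→1 s9→2 s10→3  — peak 3.

3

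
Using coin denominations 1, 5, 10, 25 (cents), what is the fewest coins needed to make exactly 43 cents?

6

43 − 1×25→18 − 1×10→8 − 1×5→3 − 3×1→0
Total coins = 1 + 1 + 1 + 3 = 6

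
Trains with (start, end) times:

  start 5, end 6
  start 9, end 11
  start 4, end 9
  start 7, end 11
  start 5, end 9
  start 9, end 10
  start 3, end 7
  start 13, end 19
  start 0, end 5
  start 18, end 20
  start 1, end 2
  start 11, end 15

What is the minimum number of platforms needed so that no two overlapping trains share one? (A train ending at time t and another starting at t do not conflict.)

The answer is the maximum number of intervals overlapping at any instant.
starts: [0, 1, 3, 4, 5, 5, 7, 9, 9, 11, 13, 18]
ends:   [2, 5, 6, 7, 9, 9, 10, 11, 11, 15, 19, 20]
s0→1 s1→2 e2→1 s3→2 s4→3 e5→2 s5→3 s5→4  — peak 4.

4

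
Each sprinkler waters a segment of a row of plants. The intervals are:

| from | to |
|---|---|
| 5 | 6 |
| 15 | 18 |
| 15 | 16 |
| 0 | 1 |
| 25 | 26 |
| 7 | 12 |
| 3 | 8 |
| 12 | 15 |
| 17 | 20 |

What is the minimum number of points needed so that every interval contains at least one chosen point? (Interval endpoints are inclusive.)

6

Sorted: [0,1] [5,6] [3,8] [7,12] [12,15] [15,16] [15,18] [17,20] [25,26]
{[0,1]} hit by 1; {[5,6],[3,8]} hit by 6; {[7,12],[12,15]} hit by 12; {[15,16],[15,18]} hit by 16; {[17,20]} hit by 20; {[25,26]} hit by 26.
Points: 1, 6, 12, 16, 20, 26 (6 total).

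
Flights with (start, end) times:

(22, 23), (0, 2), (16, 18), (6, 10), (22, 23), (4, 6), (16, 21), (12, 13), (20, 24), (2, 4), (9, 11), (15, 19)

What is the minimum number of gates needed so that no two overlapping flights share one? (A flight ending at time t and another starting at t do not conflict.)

The answer is the maximum number of intervals overlapping at any instant.
starts: [0, 2, 4, 6, 9, 12, 15, 16, 16, 20, 22, 22]
ends:   [2, 4, 6, 10, 11, 13, 18, 19, 21, 23, 23, 24]
s0→1 e2→0 s2→1 e4→0 s4→1 e6→0 s6→1 s9→2 e10→1 e11→0 s12→1 e13→0 s15→1 s16→2 s16→3  — peak 3.

3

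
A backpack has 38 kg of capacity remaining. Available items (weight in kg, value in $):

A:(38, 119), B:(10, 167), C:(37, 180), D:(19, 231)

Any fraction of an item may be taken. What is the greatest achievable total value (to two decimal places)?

Greedy by value/weight ratio, highest first.
Order: B (167/10=16.70) > D (231/19=12.16) > C (180/37=4.86) > A (119/38=3.13)
Fill: take B (10 @ 167) → take D (19 @ 231) → take 9/37 of C → 43.78; 38/38 used.
Total value = 441.78

441.78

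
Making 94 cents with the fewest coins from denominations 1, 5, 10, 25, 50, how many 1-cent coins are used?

4

Greedy: take as many of the largest coin as possible, then repeat with the remainder.
94 − 1×50→44 − 1×25→19 − 1×10→9 − 1×5→4 − 4×1→0
Count of 1: 4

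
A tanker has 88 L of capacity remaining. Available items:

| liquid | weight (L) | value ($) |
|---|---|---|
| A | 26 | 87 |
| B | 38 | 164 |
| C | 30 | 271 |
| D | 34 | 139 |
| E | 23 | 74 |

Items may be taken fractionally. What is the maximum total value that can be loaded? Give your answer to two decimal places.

516.76

Greedy by value/weight ratio, highest first.
Order: C (271/30=9.03) > B (164/38=4.32) > D (139/34=4.09) > A (87/26=3.35) > E (74/23=3.22)
Fill: take C (30 @ 271) → take B (38 @ 164) → take 20/34 of D → 81.76; 88/88 used.
Total value = 516.76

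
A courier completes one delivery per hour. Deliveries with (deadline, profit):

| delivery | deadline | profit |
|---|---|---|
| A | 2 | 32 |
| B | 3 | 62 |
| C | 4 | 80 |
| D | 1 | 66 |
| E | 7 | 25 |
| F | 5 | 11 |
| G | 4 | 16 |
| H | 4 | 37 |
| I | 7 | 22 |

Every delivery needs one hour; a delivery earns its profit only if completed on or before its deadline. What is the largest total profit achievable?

By profit: C(d4,80), D(d1,66), B(d3,62), H(d4,37), A(d2,32), E(d7,25), I(d7,22), G(d4,16), F(d5,11)
C→slot 4; D→slot 1; B→slot 3; H→slot 2; A skipped; E→slot 7; I→slot 6; G skipped; F→slot 5.
Profit = 66 + 37 + 62 + 80 + 11 + 22 + 25 = 303

303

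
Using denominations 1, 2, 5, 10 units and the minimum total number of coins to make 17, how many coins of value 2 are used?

Use the largest denomination that fits, subtract, and repeat.
17 − 1×10→7 − 1×5→2 − 1×2→0
Count of 2: 1

1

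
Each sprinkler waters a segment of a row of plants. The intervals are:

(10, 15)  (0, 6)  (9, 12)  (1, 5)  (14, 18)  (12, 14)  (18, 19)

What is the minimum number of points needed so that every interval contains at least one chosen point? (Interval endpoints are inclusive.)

3

Process intervals by earliest right end; each time one isn't hit yet, stab at its right endpoint.
By right end: [1,5]  [0,6]  [9,12]  [12,14]  [10,15]  [14,18]  [18,19]
[1,5] uncovered → point at 5; [9,12] uncovered → point at 12; [14,18] uncovered → point at 18.
Points: 5, 12, 18 (3 total).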